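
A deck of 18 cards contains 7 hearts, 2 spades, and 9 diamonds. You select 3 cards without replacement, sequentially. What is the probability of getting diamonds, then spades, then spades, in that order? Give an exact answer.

Chain rule:
P = 9/18 × 2/17 × 1/16 = 18/4896 = 1/272.

1/272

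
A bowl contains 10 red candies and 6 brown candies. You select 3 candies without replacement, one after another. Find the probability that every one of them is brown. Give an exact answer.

P(all brown) = 6/16 × 5/15 × 4/14 = 120/3360 = 1/28.

1/28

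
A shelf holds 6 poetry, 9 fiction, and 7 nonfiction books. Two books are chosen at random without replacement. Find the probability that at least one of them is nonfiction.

P(no nonfiction) = 15/22 × 14/21 = 210/462 = 5/11.
P(at least one) = 1 − 5/11 = 6/11.

6/11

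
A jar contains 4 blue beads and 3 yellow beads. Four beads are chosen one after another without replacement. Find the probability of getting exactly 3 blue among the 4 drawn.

One ordering (blue drawn first) has probability 4/7 × 3/6 × 2/5 × 3/4 = 72/840 = 3/35.
There are C(4,3) = 4 such orderings, each equally likely, so P = 4 × 3/35 = 12/35.

12/35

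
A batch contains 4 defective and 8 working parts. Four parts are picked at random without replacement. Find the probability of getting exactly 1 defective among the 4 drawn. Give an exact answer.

224/495

One ordering (defective drawn first) has probability 4/12 × 8/11 × 7/10 × 6/9 = 1344/11880 = 56/495.
There are C(4,1) = 4 such orderings, each equally likely, so P = 4 × 56/495 = 224/495.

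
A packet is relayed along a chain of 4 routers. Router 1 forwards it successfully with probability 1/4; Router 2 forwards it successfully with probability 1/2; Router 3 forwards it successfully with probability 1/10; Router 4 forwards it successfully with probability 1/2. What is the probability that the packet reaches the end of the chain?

1/160

The events are sequential, so multiply the conditional probabilities:
P = 1/4 × 1/2 × 1/10 × 1/2 = 1/160.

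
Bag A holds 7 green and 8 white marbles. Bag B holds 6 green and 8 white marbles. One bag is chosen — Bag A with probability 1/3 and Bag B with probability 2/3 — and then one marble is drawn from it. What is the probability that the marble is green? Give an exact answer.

From Bag A: P(green) = 7/15.
From Bag B: P(green) = 6/14.
Total probability = (1/3)(7/15) + (2/3)(6/14) = 139/315.

139/315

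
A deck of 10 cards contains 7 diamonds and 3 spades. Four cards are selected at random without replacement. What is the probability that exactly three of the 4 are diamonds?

1/2

One ordering (diamonds drawn first) has probability 7/10 × 6/9 × 5/8 × 3/7 = 630/5040 = 1/8.
There are C(4,3) = 4 such orderings, each equally likely, so P = 4 × 1/8 = 1/2.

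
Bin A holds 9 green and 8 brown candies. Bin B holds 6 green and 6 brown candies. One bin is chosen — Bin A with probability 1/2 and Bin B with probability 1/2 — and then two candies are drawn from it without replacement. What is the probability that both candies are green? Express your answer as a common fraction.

46/187

From Bin A: P(both green) = (9/17)(8/16) = 9/34.
From Bin B: P(both green) = (6/12)(5/11) = 5/22.
Total probability = (1/2)(9/34) + (1/2)(5/22) = 46/187.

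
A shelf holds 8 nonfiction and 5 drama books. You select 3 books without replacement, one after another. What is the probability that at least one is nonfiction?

P(no nonfiction) = 5/13 × 4/12 × 3/11 = 60/1716 = 5/143.
P(at least one) = 1 − 5/143 = 138/143.

138/143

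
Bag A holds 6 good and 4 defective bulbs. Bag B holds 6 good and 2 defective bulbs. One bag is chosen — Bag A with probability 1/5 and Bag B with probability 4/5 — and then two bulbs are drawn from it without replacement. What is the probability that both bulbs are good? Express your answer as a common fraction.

From Bag A: P(both good) = (6/10)(5/9) = 1/3.
From Bag B: P(both good) = (6/8)(5/7) = 15/28.
Total probability = (1/5)(1/3) + (4/5)(15/28) = 52/105.

52/105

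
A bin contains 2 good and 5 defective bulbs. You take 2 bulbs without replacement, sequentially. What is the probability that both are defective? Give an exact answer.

10/21

P = 5/7 × 4/6 = 20/42 = 10/21.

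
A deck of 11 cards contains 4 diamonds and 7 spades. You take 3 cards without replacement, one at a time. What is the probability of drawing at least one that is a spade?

P(no spades) = 4/11 × 3/10 × 2/9 = 24/990 = 4/165.
P(at least one) = 1 − 4/165 = 161/165.

161/165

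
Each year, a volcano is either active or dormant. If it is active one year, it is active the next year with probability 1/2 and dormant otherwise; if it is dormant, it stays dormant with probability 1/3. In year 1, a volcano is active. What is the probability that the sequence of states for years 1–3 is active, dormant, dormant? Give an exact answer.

Year 1 is given. For each transition, use the conditional probability from the current state:
P(dormant | active) = 1/2; P(dormant | dormant) = 1/3.
P = 1/2 × 1/3 = 1/6.

1/6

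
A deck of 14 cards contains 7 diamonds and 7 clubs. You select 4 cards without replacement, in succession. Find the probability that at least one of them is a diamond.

138/143

P(no diamonds) = 7/14 × 6/13 × 5/12 × 4/11 = 840/24024 = 5/143.
P(at least one) = 1 − 5/143 = 138/143.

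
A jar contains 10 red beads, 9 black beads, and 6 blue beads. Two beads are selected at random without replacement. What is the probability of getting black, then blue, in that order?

9/100

Each draw changes the counts, so multiply the conditional probabilities along the sequence:
P = 9/25 × 6/24 = 54/600 = 9/100.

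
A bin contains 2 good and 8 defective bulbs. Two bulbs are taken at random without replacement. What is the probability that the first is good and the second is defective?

8/45

Each draw changes the counts, so multiply the conditional probabilities along the sequence:
P = 2/10 × 8/9 = 16/90 = 8/45.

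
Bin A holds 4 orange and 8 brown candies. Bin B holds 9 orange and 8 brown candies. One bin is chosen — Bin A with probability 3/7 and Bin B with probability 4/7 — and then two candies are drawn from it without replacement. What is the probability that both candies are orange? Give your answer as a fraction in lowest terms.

From Bin A: P(both orange) = (4/12)(3/11) = 1/11.
From Bin B: P(both orange) = (9/17)(8/16) = 9/34.
Total probability = (3/7)(1/11) + (4/7)(9/34) = 249/1309.

249/1309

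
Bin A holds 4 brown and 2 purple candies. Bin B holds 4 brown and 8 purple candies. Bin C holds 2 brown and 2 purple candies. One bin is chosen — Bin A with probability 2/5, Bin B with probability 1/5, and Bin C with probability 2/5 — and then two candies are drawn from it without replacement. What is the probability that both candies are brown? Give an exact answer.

202/825

From Bin A: P(both brown) = (4/6)(3/5) = 2/5.
From Bin B: P(both brown) = (4/12)(3/11) = 1/11.
From Bin C: P(both brown) = (2/4)(1/3) = 1/6.
Total probability = (2/5)(2/5) + (1/5)(1/11) + (2/5)(1/6) = 202/825.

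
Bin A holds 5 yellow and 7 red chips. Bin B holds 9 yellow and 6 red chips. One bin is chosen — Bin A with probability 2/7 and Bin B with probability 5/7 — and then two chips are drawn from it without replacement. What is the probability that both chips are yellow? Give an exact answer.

From Bin A: P(both yellow) = (5/12)(4/11) = 5/33.
From Bin B: P(both yellow) = (9/15)(8/14) = 12/35.
Total probability = (2/7)(5/33) + (5/7)(12/35) = 466/1617.

466/1617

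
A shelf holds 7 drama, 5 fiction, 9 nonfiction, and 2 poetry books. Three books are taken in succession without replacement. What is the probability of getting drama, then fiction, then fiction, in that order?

Multiply the probability of each draw given the previous ones:
P = 7/23 × 5/22 × 4/21 = 140/10626 = 10/759.

10/759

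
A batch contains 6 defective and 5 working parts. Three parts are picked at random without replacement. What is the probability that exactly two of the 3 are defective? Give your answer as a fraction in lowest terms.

5/11

One ordering (defective drawn first) has probability 6/11 × 5/10 × 5/9 = 150/990 = 5/33.
There are C(3,2) = 3 such orderings, each equally likely, so P = 3 × 5/33 = 5/11.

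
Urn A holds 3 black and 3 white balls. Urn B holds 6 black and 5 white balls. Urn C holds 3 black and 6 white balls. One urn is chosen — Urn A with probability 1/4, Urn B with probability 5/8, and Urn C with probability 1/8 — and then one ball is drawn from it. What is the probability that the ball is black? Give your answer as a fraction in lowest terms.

From Urn A: P(black) = 3/6.
From Urn B: P(black) = 6/11.
From Urn C: P(black) = 3/9.
Total probability = (1/4)(3/6) + (5/8)(6/11) + (1/8)(3/9) = 67/132.

67/132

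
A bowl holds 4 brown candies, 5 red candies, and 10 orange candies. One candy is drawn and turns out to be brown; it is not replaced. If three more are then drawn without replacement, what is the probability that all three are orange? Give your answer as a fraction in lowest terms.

5/34

After the first draw, 10 of the remaining 18 candies are orange.
P = 10/18 × 9/17 × 8/16 = 720/4896 = 5/34.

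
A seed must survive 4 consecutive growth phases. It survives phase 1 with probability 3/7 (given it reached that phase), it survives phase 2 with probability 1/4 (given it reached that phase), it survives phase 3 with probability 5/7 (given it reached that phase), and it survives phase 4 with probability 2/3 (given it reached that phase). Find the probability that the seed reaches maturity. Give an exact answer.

Multiplying along the chain,
P = 3/7 × 1/4 × 5/7 × 2/3 = 30/588 = 5/98.

5/98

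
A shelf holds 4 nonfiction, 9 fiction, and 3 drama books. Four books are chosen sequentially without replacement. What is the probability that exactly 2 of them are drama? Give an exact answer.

9/70

One ordering (drama drawn first) has probability 3/16 × 2/15 × 13/14 × 12/13 = 936/43680 = 3/140.
There are C(4,2) = 6 such orderings, each equally likely, so P = 6 × 3/140 = 9/70.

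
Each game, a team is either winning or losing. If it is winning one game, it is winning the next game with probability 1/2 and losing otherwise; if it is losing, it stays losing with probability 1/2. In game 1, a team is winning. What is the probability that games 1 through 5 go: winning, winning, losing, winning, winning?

Game 1 is given. For each transition, use the conditional probability from the current state:
P(winning | winning) = 1/2; P(losing | winning) = 1/2; P(winning | losing) = 1/2; P(winning | winning) = 1/2.
P = 1/2 × 1/2 × 1/2 × 1/2 = 1/16.

1/16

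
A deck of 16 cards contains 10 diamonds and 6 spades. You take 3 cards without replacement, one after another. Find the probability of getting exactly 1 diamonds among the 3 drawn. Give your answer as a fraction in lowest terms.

One ordering (a diamond drawn first) has probability 10/16 × 6/15 × 5/14 = 300/3360 = 5/56.
There are C(3,1) = 3 such orderings, each equally likely, so P = 3 × 5/56 = 15/56.

15/56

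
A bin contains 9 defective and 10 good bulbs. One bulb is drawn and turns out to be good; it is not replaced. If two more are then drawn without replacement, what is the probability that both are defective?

4/17

With the first bulb removed, 9 defective remain out of 18.
P = 9/18 × 8/17 = 72/306 = 4/17.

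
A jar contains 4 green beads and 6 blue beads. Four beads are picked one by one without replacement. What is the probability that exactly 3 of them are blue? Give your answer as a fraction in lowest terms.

One ordering (blue drawn first) has probability 6/10 × 5/9 × 4/8 × 4/7 = 480/5040 = 2/21.
There are C(4,3) = 4 such orderings, each equally likely, so P = 4 × 2/21 = 8/21.

8/21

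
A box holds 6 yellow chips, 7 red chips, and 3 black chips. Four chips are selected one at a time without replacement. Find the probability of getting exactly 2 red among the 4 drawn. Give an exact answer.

27/65

One ordering (red drawn first) has probability 7/16 × 6/15 × 9/14 × 8/13 = 3024/43680 = 9/130.
There are C(4,2) = 6 such orderings, each equally likely, so P = 6 × 9/130 = 27/65.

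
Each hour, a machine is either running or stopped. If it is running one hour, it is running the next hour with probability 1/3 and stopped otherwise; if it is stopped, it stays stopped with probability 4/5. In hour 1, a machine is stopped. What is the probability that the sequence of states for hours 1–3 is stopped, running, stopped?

Hour 1 is given. For each transition, use the conditional probability from the current state:
P(running | stopped) = 1/5; P(stopped | running) = 2/3.
P = 1/5 × 2/3 = 2/15.

2/15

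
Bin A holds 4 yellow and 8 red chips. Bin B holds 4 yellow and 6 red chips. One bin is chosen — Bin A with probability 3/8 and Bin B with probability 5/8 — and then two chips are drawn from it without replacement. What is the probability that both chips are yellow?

31/264

From Bin A: P(both yellow) = (4/12)(3/11) = 1/11.
From Bin B: P(both yellow) = (4/10)(3/9) = 2/15.
Total probability = (3/8)(1/11) + (5/8)(2/15) = 31/264.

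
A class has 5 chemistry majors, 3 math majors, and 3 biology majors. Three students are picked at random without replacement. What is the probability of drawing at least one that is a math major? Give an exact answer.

109/165

P(no math majors) = 8/11 × 7/10 × 6/9 = 336/990 = 56/165.
P(at least one) = 1 − 56/165 = 109/165.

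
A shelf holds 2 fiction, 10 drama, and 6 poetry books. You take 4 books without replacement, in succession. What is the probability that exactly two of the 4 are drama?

7/17

One ordering (drama drawn first) has probability 10/18 × 9/17 × 8/16 × 7/15 = 5040/73440 = 7/102.
There are C(4,2) = 6 such orderings, each equally likely, so P = 6 × 7/102 = 7/17.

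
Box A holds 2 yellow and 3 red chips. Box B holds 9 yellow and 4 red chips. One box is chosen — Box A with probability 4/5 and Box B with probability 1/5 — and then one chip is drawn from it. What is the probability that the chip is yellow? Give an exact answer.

From Box A: P(yellow) = 2/5.
From Box B: P(yellow) = 9/13.
Total probability = (4/5)(2/5) + (1/5)(9/13) = 149/325.

149/325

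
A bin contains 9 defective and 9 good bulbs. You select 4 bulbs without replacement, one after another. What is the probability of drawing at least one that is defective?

163/170

P(no defective) = 9/18 × 8/17 × 7/16 × 6/15 = 3024/73440 = 7/170.
P(at least one) = 1 − 7/170 = 163/170.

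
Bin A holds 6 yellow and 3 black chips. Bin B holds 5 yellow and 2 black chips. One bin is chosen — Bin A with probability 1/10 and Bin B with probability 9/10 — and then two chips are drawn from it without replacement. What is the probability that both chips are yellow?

From Bin A: P(both yellow) = (6/9)(5/8) = 5/12.
From Bin B: P(both yellow) = (5/7)(4/6) = 10/21.
Total probability = (1/10)(5/12) + (9/10)(10/21) = 79/168.

79/168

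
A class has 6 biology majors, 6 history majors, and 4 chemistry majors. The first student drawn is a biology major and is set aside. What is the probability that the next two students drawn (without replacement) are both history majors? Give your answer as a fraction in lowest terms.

With the first student removed, 6 history majors remain out of 15.
P = 6/15 × 5/14 = 30/210 = 1/7.

1/7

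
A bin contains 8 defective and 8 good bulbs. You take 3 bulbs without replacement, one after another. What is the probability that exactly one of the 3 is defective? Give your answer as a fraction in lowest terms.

2/5

One ordering (defective drawn first) has probability 8/16 × 8/15 × 7/14 = 448/3360 = 2/15.
There are C(3,1) = 3 such orderings, each equally likely, so P = 3 × 2/15 = 2/5.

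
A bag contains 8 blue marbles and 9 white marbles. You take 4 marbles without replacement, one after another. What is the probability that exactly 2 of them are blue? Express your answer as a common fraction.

One ordering (blue drawn first) has probability 8/17 × 7/16 × 9/15 × 8/14 = 4032/57120 = 6/85.
There are C(4,2) = 6 such orderings, each equally likely, so P = 6 × 6/85 = 36/85.

36/85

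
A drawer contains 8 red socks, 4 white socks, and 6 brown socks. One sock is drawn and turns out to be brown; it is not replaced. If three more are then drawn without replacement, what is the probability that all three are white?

1/170

With the first sock removed, 4 white remain out of 17.
P = 4/17 × 3/16 × 2/15 = 24/4080 = 1/170.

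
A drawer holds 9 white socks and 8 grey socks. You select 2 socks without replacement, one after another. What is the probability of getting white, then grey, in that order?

Chain rule:
P = 9/17 × 8/16 = 72/272 = 9/34.

9/34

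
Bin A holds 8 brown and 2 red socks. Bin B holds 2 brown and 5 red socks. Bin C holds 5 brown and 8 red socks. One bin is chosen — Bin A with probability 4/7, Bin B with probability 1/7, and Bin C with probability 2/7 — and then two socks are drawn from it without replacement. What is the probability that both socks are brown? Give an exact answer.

11437/28665

From Bin A: P(both brown) = (8/10)(7/9) = 28/45.
From Bin B: P(both brown) = (2/7)(1/6) = 1/21.
From Bin C: P(both brown) = (5/13)(4/12) = 5/39.
Total probability = (4/7)(28/45) + (1/7)(1/21) + (2/7)(5/39) = 11437/28665.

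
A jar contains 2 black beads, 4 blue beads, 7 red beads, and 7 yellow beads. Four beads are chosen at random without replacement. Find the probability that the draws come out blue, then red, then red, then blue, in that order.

Each draw changes the counts, so multiply the conditional probabilities along the sequence:
P = 4/20 × 7/19 × 6/18 × 3/17 = 504/116280 = 7/1615.

7/1615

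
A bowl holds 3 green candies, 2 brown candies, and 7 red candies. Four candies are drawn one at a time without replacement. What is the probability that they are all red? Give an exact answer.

7/99

P(all red) = 7/12 × 6/11 × 5/10 × 4/9 = 840/11880 = 7/99.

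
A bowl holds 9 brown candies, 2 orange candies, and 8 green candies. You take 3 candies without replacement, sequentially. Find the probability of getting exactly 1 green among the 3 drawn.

440/969

One ordering (green drawn first) has probability 8/19 × 11/18 × 10/17 = 880/5814 = 440/2907.
There are C(3,1) = 3 such orderings, each equally likely, so P = 3 × 440/2907 = 440/969.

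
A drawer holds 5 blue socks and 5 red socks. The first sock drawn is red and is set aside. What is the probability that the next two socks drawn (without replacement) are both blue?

After the first draw, 5 of the remaining 9 socks are blue.
P = 5/9 × 4/8 = 20/72 = 5/18.

5/18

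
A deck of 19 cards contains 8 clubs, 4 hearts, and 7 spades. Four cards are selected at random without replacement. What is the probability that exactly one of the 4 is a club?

One ordering (a club drawn first) has probability 8/19 × 11/18 × 10/17 × 9/16 = 7920/93024 = 55/646.
There are C(4,1) = 4 such orderings, each equally likely, so P = 4 × 55/646 = 110/323.

110/323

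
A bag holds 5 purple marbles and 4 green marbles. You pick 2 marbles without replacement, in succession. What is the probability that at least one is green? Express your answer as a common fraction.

P(no green) = 5/9 × 4/8 = 20/72 = 5/18.
P(at least one) = 1 − 5/18 = 13/18.

13/18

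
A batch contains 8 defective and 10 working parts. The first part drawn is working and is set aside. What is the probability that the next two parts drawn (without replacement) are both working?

9/34

With the first part removed, 9 working remain out of 17.
P = 9/17 × 8/16 = 72/272 = 9/34.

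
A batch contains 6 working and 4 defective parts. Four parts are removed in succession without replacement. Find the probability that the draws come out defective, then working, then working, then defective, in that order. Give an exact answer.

Chain rule:
P = 4/10 × 6/9 × 5/8 × 3/7 = 360/5040 = 1/14.

1/14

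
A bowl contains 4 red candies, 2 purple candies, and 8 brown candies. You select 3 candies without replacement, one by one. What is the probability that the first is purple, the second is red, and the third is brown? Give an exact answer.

Each draw changes the counts, so multiply the conditional probabilities along the sequence:
P = 2/14 × 4/13 × 8/12 = 64/2184 = 8/273.

8/273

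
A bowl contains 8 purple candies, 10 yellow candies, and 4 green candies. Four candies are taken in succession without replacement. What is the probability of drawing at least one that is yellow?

P(no yellow) = 12/22 × 11/21 × 10/20 × 9/19 = 11880/175560 = 9/133.
P(at least one) = 1 − 9/133 = 124/133.

124/133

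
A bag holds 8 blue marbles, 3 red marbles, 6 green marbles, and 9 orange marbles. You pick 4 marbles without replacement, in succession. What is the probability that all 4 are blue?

7/1495

P = 8/26 × 7/25 × 6/24 × 5/23 = 1680/358800 = 7/1495.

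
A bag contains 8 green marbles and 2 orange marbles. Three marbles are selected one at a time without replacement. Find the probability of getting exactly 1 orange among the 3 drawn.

One ordering (orange drawn first) has probability 2/10 × 8/9 × 7/8 = 112/720 = 7/45.
There are C(3,1) = 3 such orderings, each equally likely, so P = 3 × 7/45 = 7/15.

7/15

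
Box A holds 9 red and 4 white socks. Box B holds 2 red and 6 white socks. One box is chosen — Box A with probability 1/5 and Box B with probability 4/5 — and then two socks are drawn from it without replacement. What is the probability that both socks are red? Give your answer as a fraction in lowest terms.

11/91

From Box A: P(both red) = (9/13)(8/12) = 6/13.
From Box B: P(both red) = (2/8)(1/7) = 1/28.
Total probability = (1/5)(6/13) + (4/5)(1/28) = 11/91.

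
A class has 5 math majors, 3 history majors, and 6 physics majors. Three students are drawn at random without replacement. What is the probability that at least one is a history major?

P(no history majors) = 11/14 × 10/13 × 9/12 = 990/2184 = 165/364.
P(at least one) = 1 − 165/364 = 199/364.

199/364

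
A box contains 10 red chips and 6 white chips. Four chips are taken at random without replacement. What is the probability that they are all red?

3/26

P = 10/16 × 9/15 × 8/14 × 7/13 = 5040/43680 = 3/26.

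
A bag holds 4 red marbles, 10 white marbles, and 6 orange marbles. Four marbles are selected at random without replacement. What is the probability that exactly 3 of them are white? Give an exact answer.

80/323

One ordering (white drawn first) has probability 10/20 × 9/19 × 8/18 × 10/17 = 7200/116280 = 20/323.
There are C(4,3) = 4 such orderings, each equally likely, so P = 4 × 20/323 = 80/323.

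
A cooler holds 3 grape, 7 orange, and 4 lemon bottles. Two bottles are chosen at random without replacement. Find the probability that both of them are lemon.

6/91

P(all lemon) = 4/14 × 3/13 = 12/182 = 6/91.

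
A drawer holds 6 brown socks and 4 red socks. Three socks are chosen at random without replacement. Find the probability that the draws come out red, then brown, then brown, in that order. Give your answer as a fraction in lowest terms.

Chain rule:
P = 4/10 × 6/9 × 5/8 = 120/720 = 1/6.

1/6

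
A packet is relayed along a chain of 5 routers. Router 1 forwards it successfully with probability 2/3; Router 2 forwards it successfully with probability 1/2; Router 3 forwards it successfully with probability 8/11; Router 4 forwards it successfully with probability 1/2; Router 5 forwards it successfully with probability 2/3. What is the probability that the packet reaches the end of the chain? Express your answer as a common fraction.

8/99

Each stage is reached only if all earlier stages succeed, so
P = 2/3 × 1/2 × 8/11 × 1/2 × 2/3 = 32/396 = 8/99.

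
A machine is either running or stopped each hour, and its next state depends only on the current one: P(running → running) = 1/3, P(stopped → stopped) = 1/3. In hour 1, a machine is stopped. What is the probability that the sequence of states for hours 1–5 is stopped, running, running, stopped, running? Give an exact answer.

Hour 1 is given. For each transition, use the conditional probability from the current state:
P(running | stopped) = 2/3; P(running | running) = 1/3; P(stopped | running) = 2/3; P(running | stopped) = 2/3.
P = 2/3 × 1/3 × 2/3 × 2/3 = 8/81.

8/81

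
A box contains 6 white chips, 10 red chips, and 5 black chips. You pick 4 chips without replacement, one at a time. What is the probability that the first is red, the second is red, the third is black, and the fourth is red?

10/399

Each draw changes the counts, so multiply the conditional probabilities along the sequence:
P = 10/21 × 9/20 × 5/19 × 8/18 = 3600/143640 = 10/399.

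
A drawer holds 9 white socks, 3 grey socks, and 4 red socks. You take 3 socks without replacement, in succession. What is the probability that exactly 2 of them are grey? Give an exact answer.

39/560

One ordering (grey drawn first) has probability 3/16 × 2/15 × 13/14 = 78/3360 = 13/560.
There are C(3,2) = 3 such orderings, each equally likely, so P = 3 × 13/560 = 39/560.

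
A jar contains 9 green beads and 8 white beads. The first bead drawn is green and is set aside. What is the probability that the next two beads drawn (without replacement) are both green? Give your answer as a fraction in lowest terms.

7/30

With the first bead removed, 8 green remain out of 16.
P = 8/16 × 7/15 = 56/240 = 7/30.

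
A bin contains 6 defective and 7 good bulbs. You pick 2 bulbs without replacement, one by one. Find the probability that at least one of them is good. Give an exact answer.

21/26

P(no good) = 6/13 × 5/12 = 30/156 = 5/26.
P(at least one) = 1 − 5/26 = 21/26.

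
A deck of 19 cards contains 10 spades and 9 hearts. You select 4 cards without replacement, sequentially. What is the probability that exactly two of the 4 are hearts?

135/323

One ordering (hearts drawn first) has probability 9/19 × 8/18 × 10/17 × 9/16 = 6480/93024 = 45/646.
There are C(4,2) = 6 such orderings, each equally likely, so P = 6 × 45/646 = 135/323.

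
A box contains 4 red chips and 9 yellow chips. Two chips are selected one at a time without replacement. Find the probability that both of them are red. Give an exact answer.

P = 4/13 × 3/12 = 12/156 = 1/13.

1/13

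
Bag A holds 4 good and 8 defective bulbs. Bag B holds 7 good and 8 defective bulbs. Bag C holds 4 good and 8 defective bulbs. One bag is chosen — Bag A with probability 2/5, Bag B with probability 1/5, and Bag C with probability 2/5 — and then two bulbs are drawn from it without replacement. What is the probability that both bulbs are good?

31/275

From Bag A: P(both good) = (4/12)(3/11) = 1/11.
From Bag B: P(both good) = (7/15)(6/14) = 1/5.
From Bag C: P(both good) = (4/12)(3/11) = 1/11.
Total probability = (2/5)(1/11) + (1/5)(1/5) + (2/5)(1/11) = 31/275.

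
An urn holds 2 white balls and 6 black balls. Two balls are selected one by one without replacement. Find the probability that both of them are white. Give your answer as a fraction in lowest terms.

P(every draw is white) = 2/8 × 1/7 = 2/56 = 1/28.

1/28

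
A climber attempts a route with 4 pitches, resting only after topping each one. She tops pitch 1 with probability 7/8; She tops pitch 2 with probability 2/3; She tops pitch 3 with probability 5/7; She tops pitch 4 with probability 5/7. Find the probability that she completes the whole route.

25/84

The events are sequential, so multiply the conditional probabilities:
P = 7/8 × 2/3 × 5/7 × 5/7 = 350/1176 = 25/84.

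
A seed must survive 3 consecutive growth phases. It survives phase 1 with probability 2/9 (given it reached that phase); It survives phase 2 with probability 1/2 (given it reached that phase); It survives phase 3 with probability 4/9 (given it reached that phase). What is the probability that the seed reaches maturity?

4/81

Each stage is reached only if all earlier stages succeed, so
P = 2/9 × 1/2 × 4/9 = 8/162 = 4/81.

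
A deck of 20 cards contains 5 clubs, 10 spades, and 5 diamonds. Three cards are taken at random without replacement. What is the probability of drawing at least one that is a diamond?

P(no diamonds) = 15/20 × 14/19 × 13/18 = 2730/6840 = 91/228.
P(at least one) = 1 − 91/228 = 137/228.

137/228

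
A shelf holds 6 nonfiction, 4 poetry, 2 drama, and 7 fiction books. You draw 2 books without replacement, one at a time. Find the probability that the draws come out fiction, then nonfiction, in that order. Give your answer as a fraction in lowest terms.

Chain rule:
P = 7/19 × 6/18 = 42/342 = 7/57.

7/57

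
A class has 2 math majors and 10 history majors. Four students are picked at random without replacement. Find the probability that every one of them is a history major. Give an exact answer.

14/33

P(all history majors) = 10/12 × 9/11 × 8/10 × 7/9 = 5040/11880 = 14/33.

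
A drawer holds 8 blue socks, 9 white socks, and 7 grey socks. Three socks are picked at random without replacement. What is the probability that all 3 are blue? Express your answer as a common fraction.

7/253

P(all blue) = 8/24 × 7/23 × 6/22 = 336/12144 = 7/253.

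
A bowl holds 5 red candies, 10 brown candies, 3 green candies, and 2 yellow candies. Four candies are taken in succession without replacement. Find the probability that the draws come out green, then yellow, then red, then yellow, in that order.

Each draw changes the counts, so multiply the conditional probabilities along the sequence:
P = 3/20 × 2/19 × 5/18 × 1/17 = 30/116280 = 1/3876.

1/3876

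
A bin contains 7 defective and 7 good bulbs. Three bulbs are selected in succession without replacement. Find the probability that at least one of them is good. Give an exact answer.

P(no good) = 7/14 × 6/13 × 5/12 = 210/2184 = 5/52.
P(at least one) = 1 − 5/52 = 47/52.

47/52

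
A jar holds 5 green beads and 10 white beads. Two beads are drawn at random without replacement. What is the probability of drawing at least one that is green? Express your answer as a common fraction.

P(no green) = 10/15 × 9/14 = 90/210 = 3/7.
P(at least one) = 1 − 3/7 = 4/7.

4/7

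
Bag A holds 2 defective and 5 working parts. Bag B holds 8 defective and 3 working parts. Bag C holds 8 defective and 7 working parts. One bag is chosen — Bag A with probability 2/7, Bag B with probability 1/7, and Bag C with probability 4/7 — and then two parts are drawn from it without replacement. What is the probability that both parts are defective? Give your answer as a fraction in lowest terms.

From Bag A: P(both defective) = (2/7)(1/6) = 1/21.
From Bag B: P(both defective) = (8/11)(7/10) = 28/55.
From Bag C: P(both defective) = (8/15)(7/14) = 4/15.
Total probability = (2/7)(1/21) + (1/7)(28/55) + (4/7)(4/15) = 386/1617.

386/1617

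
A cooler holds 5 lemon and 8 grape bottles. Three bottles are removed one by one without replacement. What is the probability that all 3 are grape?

28/143

P(all grape) = 8/13 × 7/12 × 6/11 = 336/1716 = 28/143.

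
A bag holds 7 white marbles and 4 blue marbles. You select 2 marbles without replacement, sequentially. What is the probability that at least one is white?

49/55

P(no white) = 4/11 × 3/10 = 12/110 = 6/55.
P(at least one) = 1 − 6/55 = 49/55.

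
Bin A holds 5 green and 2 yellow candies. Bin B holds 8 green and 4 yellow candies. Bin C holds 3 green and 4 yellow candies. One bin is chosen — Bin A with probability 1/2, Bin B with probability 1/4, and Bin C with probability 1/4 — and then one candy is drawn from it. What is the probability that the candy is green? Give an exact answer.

From Bin A: P(green) = 5/7.
From Bin B: P(green) = 8/12.
From Bin C: P(green) = 3/7.
Total probability = (1/2)(5/7) + (1/4)(8/12) + (1/4)(3/7) = 53/84.

53/84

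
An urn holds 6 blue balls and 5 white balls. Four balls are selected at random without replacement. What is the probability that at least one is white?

P(no white) = 6/11 × 5/10 × 4/9 × 3/8 = 360/7920 = 1/22.
P(at least one) = 1 − 1/22 = 21/22.

21/22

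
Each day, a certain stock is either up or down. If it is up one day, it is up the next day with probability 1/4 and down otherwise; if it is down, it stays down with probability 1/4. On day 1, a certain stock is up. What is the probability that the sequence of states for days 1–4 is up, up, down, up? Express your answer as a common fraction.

Day 1 is given. For each transition, use the conditional probability from the current state:
P(up | up) = 1/4; P(down | up) = 3/4; P(up | down) = 3/4.
P = 1/4 × 3/4 × 3/4 = 9/64.

9/64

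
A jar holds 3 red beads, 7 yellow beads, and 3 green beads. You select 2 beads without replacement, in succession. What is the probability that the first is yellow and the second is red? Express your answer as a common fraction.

Multiply the probability of each draw given the previous ones:
P = 7/13 × 3/12 = 21/156 = 7/52.

7/52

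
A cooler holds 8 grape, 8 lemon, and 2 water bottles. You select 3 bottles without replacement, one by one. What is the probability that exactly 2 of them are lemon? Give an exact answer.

One ordering (lemon drawn first) has probability 8/18 × 7/17 × 10/16 = 560/4896 = 35/306.
There are C(3,2) = 3 such orderings, each equally likely, so P = 3 × 35/306 = 35/102.

35/102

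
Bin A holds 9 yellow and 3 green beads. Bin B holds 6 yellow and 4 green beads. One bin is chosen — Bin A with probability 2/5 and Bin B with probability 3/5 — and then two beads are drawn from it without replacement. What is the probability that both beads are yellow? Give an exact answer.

From Bin A: P(both yellow) = (9/12)(8/11) = 6/11.
From Bin B: P(both yellow) = (6/10)(5/9) = 1/3.
Total probability = (2/5)(6/11) + (3/5)(1/3) = 23/55.

23/55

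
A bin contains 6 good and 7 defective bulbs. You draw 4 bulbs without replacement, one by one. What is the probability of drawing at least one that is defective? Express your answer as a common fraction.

P(no defective) = 6/13 × 5/12 × 4/11 × 3/10 = 360/17160 = 3/143.
P(at least one) = 1 − 3/143 = 140/143.

140/143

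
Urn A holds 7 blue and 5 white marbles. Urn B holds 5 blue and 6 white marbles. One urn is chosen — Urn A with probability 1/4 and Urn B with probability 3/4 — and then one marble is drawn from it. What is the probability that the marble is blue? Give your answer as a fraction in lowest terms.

From Urn A: P(blue) = 7/12.
From Urn B: P(blue) = 5/11.
Total probability = (1/4)(7/12) + (3/4)(5/11) = 257/528.

257/528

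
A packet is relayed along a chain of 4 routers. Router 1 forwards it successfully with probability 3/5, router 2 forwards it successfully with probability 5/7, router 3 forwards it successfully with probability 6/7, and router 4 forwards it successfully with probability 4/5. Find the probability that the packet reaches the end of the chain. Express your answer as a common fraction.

The events are sequential, so multiply the conditional probabilities:
P = 3/5 × 5/7 × 6/7 × 4/5 = 360/1225 = 72/245.

72/245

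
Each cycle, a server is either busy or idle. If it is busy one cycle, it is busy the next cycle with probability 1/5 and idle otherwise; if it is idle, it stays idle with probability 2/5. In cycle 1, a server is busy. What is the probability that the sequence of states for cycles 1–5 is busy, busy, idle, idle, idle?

16/625

Cycle 1 is given. For each transition, use the conditional probability from the current state:
P(busy | busy) = 1/5; P(idle | busy) = 4/5; P(idle | idle) = 2/5; P(idle | idle) = 2/5.
P = 1/5 × 4/5 × 2/5 × 2/5 = 16/625.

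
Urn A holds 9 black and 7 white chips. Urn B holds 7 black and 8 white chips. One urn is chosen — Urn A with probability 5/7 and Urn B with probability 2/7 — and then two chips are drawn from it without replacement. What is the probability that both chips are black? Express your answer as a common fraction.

From Urn A: P(both black) = (9/16)(8/15) = 3/10.
From Urn B: P(both black) = (7/15)(6/14) = 1/5.
Total probability = (5/7)(3/10) + (2/7)(1/5) = 19/70.

19/70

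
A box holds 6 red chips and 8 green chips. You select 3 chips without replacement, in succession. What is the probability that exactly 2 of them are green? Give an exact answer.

One ordering (green drawn first) has probability 8/14 × 7/13 × 6/12 = 336/2184 = 2/13.
There are C(3,2) = 3 such orderings, each equally likely, so P = 3 × 2/13 = 6/13.

6/13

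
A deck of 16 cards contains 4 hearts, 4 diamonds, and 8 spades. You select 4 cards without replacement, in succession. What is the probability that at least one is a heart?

P(no hearts) = 12/16 × 11/15 × 10/14 × 9/13 = 11880/43680 = 99/364.
P(at least one) = 1 − 99/364 = 265/364.

265/364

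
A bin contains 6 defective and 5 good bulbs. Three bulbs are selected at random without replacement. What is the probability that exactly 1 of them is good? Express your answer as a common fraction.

One ordering (good drawn first) has probability 5/11 × 6/10 × 5/9 = 150/990 = 5/33.
There are C(3,1) = 3 such orderings, each equally likely, so P = 3 × 5/33 = 5/11.

5/11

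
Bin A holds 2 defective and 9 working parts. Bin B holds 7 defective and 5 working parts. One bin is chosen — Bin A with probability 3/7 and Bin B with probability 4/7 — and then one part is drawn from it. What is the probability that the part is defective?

95/231

From Bin A: P(defective) = 2/11.
From Bin B: P(defective) = 7/12.
Total probability = (3/7)(2/11) + (4/7)(7/12) = 95/231.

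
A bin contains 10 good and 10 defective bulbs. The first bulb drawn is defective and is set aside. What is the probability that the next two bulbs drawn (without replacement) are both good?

5/19

After the first draw, 10 of the remaining 19 bulbs are good.
P = 10/19 × 9/18 = 90/342 = 5/19.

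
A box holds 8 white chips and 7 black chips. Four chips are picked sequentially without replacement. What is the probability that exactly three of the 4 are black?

8/39

One ordering (black drawn first) has probability 7/15 × 6/14 × 5/13 × 8/12 = 1680/32760 = 2/39.
There are C(4,3) = 4 such orderings, each equally likely, so P = 4 × 2/39 = 8/39.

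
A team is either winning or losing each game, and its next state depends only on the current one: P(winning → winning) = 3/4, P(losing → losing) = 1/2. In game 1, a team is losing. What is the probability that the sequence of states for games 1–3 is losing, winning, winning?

3/8

Game 1 is given. For each transition, use the conditional probability from the current state:
P(winning | losing) = 1/2; P(winning | winning) = 3/4.
P = 1/2 × 3/4 = 3/8.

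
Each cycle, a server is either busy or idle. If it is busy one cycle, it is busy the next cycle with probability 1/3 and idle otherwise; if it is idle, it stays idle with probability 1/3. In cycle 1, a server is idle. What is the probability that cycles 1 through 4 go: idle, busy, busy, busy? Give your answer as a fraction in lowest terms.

Cycle 1 is given. For each transition, use the conditional probability from the current state:
P(busy | idle) = 2/3; P(busy | busy) = 1/3; P(busy | busy) = 1/3.
P = 2/3 × 1/3 × 1/3 = 2/27.

2/27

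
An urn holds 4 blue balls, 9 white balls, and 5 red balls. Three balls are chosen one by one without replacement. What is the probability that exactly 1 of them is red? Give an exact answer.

65/136

One ordering (red drawn first) has probability 5/18 × 13/17 × 12/16 = 780/4896 = 65/408.
There are C(3,1) = 3 such orderings, each equally likely, so P = 3 × 65/408 = 65/136.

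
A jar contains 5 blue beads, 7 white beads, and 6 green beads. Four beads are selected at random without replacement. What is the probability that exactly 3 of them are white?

77/612

One ordering (white drawn first) has probability 7/18 × 6/17 × 5/16 × 11/15 = 2310/73440 = 77/2448.
There are C(4,3) = 4 such orderings, each equally likely, so P = 4 × 77/2448 = 77/612.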